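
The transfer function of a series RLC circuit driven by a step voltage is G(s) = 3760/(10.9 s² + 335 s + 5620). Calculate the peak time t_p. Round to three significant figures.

t_p ≈ 0.188 s

Dividing through by 10.9: denominator becomes s² + 30.73 s + 515.6.
So ω_n = √515.6 = 22.7 rad/s and ζ = 30.73/(2·22.7) = 0.677.
ω_d = 22.7·√(1 − 0.677²) = 16.7 rad/s. t_p = π/ω_d = 0.188 s.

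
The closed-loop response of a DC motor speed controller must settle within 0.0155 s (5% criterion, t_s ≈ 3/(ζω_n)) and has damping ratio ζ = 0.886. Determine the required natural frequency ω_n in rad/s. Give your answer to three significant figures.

ω_n ≈ 218 rad/s

Rearranging t_s ≈ 3/(ζω_n) gives ω_n = 3/(ζ·t_s) = 3/(0.886 × 0.0155) = 218 rad/s.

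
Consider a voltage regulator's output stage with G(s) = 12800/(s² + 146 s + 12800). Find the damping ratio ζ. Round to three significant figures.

ζ ≈ 0.645

ω_n = √12800 = 113 rad/s; ζ = 146/(2·113) = 0.645.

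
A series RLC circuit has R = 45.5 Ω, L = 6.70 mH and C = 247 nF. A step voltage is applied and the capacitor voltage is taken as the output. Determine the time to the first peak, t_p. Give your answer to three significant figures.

For a series RLC circuit (capacitor voltage as output), ω_n = 1/√(LC) = 1/√(6.70 mH · 247 nF) = 24600 rad/s.
ζ = (R/2)·√(C/L) = (45.5/2)·√(247 nF/6.70 mH) = 0.138.
ω_d = 24600·√(1 − 0.138²) = 24300 rad/s. t_p = π/ω_d = 0.000129 s.

t_p ≈ 0.000129 s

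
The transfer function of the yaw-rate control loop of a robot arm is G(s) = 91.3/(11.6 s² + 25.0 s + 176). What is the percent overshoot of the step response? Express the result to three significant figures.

%OS ≈ 40.5%

Dividing through by 11.6: denominator becomes s² + 2.155 s + 15.17.
So ω_n = √15.17 = 3.90 rad/s and ζ = 2.155/(2·3.90) = 0.277.
Overshoot: exp(−π·0.277/√(1−0.277²)) = 0.405, i.e. 40.5%.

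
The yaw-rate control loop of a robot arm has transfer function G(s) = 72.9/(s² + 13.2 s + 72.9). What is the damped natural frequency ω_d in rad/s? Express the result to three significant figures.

ω_d ≈ 5.42 rad/s

ω_n = √72.9 = 8.54 rad/s; ζ = 13.2/(2·8.54) = 0.773.
ω_d = 8.54·√(1 − 0.773²) = 5.42 rad/s.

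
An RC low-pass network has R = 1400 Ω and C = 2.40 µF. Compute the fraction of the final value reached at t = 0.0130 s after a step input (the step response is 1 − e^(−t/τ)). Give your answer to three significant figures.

τ = RC = 1400 × 2.40 µF = 0.00336 s.
y(t)/y_∞ = 1 − e^(−t/τ) = 1 − e^(−0.0130/0.00336) = 1 − e^(−3.87) = 0.979.

y/y_∞ ≈ 0.979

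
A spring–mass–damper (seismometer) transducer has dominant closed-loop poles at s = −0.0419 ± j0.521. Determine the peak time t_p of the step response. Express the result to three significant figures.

t_p ≈ 6.03 s

t_p = π/ω_d with ω_d = 0.521 (the imaginary part), so t_p = 6.03 s.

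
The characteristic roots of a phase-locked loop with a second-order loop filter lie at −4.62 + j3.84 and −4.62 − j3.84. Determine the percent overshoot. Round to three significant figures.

The poles are at −σ ± jω_d with σ = 4.62 and ω_d = 3.84, so ω_n = √(σ²+ω_d²) = 6.01 rad/s and ζ = σ/ω_n = 0.769.
%OS = 100 e^{−πζ/√(1−ζ²)} with ζ = 0.769 gives 2.28%.

%OS ≈ 2.28%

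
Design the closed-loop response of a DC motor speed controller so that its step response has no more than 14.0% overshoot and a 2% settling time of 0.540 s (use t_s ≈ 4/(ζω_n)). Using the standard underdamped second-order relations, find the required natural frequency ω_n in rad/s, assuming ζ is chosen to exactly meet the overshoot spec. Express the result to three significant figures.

ω_n ≈ 14.0 rad/s

ζ = −ln(OS)/√(π² + (ln OS)²). With OS = 0.140, ln OS = −1.966 and ζ = 1.966/3.706 = 0.531.
From t_s ≈ 4/(ζω_n): ω_n = 4/(ζ·t_s) = 4/(0.531·0.540) = 14.0 rad/s.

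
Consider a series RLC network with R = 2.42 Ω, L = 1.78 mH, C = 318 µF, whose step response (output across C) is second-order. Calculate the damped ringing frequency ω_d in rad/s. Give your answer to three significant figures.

For a series RLC circuit (capacitor voltage as output), ω_n = 1/√(LC) = 1/√(1.78 mH · 318 µF) = 1330 rad/s.
ζ = (R/2)·√(C/L) = (2.42/2)·√(318 µF/1.78 mH) = 0.511.
ω_d = 1330·√(1 − 0.511²) = 1140 rad/s.

ω_d ≈ 1140 rad/s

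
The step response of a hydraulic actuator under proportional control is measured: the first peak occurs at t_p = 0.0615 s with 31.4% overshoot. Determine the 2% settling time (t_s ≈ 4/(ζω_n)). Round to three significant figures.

t_s ≈ 0.212 s

From the overshoot, ζ = −ln(OS)/√(π²+ln²(OS)) = 0.346.
From t_p = π/ω_d, ω_d = π/0.0615 = 51.1 rad/s, so ω_n = ω_d/√(1−ζ²) = 54.4 rad/s.
t_s ≈ 4/(ζω_n) = 4/(0.346·54.4) = 0.212 s.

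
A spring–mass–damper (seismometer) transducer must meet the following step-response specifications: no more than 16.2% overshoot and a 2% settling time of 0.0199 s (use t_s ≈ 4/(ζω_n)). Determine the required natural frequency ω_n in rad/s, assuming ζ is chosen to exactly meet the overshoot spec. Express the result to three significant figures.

ζ = −ln(OS)/√(π² + (ln OS)²). With OS = 0.162, ln OS = −1.820 and ζ = 1.820/3.631 = 0.501.
Then ω_n = 4/(ζ t_s) = 4/(0.501 × 0.0199) = 401 rad/s.

ω_n ≈ 401 rad/s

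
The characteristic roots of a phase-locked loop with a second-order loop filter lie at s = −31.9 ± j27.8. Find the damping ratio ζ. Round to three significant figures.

|pole| = ω_n = √(31.9² + 27.8²) = 42.3 rad/s; ζ = cos θ = σ/ω_n = 0.754.

ζ ≈ 0.754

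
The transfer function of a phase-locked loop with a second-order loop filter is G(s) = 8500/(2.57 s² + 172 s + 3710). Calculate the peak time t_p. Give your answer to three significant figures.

t_p ≈ 0.175 s

Dividing through by 2.57: denominator becomes s² + 66.93 s + 1444.
So ω_n = √1444 = 38.0 rad/s and ζ = 66.93/(2·38.0) = 0.881.
ω_d = ω_n√(1−ζ²) = 18.0 rad/s. t_p = π/ω_d = 0.175 s.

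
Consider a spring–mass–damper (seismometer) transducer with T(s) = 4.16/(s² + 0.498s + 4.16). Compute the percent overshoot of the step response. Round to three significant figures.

%OS ≈ 67.9%

Matching coefficients with s² + 2ζω_n s + ω_n² gives ω_n² = 4.16 ⇒ ω_n = 2.04 rad/s, and ζ = 0.498/(2ω_n) = 0.122.
Overshoot: exp(−π·0.122/√(1−0.122²)) = 0.679, i.e. 67.9%.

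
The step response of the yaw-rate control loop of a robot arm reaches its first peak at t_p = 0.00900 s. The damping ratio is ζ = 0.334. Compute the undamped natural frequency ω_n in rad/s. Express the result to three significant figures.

ω_n ≈ 370 rad/s

Peak time t_p = π/ω_d, so ω_d = π/t_p = π/0.00900 = 349 rad/s.
ω_n = ω_d/√(1−ζ²) = 349/√0.888 = 370 rad/s.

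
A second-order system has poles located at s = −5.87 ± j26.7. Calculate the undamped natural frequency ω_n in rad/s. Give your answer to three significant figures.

ω_n ≈ 27.3 rad/s

|pole| = ω_n = √(5.87² + 26.7²) = 27.3 rad/s; ζ = cos θ = σ/ω_n = 0.215.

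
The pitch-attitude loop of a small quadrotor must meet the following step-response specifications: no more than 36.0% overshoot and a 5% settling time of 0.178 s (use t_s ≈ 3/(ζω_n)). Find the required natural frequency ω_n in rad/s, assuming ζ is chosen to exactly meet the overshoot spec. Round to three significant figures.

Inverting the overshoot relation: ζ = |ln 0.360|/√(π² + ln²0.360) = 0.309.
From t_s ≈ 3/(ζω_n): ω_n = 3/(ζ·t_s) = 3/(0.309·0.178) = 54.5 rad/s.

ω_n ≈ 54.5 rad/s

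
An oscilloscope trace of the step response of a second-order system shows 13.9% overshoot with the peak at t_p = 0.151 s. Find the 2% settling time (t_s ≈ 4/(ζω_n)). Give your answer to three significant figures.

The overshoot fixes ζ = −ln(OS)/√(π²+ln²(OS)) = 0.532.
t_p = π/ω_d ⇒ ω_d = 20.8 rad/s; then ω_n = ω_d/√(1−ζ²) = 24.6 rad/s.
t_s ≈ 4/(ζω_n) = 4/(0.532·24.6) = 0.306 s.

t_s ≈ 0.306 s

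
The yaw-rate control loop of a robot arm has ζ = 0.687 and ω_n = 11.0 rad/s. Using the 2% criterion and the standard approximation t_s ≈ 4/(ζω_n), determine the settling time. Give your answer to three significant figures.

t_s ≈ 4/(ζω_n) = 4/(0.687 × 11.0) = 0.529 s.

t_s ≈ 0.529 s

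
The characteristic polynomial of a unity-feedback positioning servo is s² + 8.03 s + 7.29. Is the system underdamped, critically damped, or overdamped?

overdamped

a² − 4b = 35 > 0 (two distinct real roots); the system is overdamped.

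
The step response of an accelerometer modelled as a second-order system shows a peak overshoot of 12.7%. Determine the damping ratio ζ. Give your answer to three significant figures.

From %OS = 100·exp(−πζ/√(1−ζ²)), invert to get ζ = −ln(OS)/√(π² + ln²(OS)) with OS = 0.127.
−ln 0.127 = 2.064, so ζ = 2.064/√(π² + 4.258) = 0.549.

ζ ≈ 0.549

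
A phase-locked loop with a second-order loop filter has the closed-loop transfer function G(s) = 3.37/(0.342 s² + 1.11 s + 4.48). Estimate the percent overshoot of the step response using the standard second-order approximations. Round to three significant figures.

Dividing through by 0.342: denominator becomes s² + 3.246 s + 13.10.
So ω_n = √13.10 = 3.62 rad/s and ζ = 3.246/(2·3.62) = 0.448.
Overshoot: exp(−π·0.448/√(1−0.448²)) = 0.207, i.e. 20.7%.

%OS ≈ 20.7%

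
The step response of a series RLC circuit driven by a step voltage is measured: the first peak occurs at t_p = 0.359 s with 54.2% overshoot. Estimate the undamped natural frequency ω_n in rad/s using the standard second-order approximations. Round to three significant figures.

ω_n ≈ 8.92 rad/s

ζ from %OS: ζ = |ln 0.542|/√(π²+ln²0.542) = 0.191.
t_p = π/ω_d ⇒ ω_d = 8.75 rad/s; then ω_n = ω_d/√(1−ζ²) = 8.92 rad/s.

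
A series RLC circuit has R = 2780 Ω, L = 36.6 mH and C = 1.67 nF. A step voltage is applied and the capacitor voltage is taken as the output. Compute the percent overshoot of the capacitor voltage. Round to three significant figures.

%OS ≈ 37.6%

For a series RLC circuit (capacitor voltage as output), ω_n = 1/√(LC) = 1/√(36.6 mH · 1.67 nF) = 128000 rad/s.
ζ = (R/2)·√(C/L) = (2780/2)·√(1.67 nF/36.6 mH) = 0.297.
Overshoot: exp(−π·0.297/√(1−0.297²)) = 0.376, i.e. 37.6%.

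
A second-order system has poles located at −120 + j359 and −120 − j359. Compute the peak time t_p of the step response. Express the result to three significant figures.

t_p ≈ 0.00875 s

t_p = π/ω_d with ω_d = 359 (the imaginary part), so t_p = 0.00875 s.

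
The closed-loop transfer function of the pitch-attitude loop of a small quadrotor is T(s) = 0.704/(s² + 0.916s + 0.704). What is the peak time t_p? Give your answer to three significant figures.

t_p ≈ 4.47 s

Matching coefficients with s² + 2ζω_n s + ω_n² gives ω_n² = 0.704 ⇒ ω_n = 0.839 rad/s, and ζ = 0.916/(2ω_n) = 0.546.
The damped frequency ω_d = ω_n√(1−ζ²) = 0.703 rad/s. Then t_p = π/ω_d = 4.47 s.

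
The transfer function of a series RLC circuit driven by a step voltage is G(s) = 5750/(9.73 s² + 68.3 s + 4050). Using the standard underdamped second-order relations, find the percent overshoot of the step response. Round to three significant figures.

Dividing through by 9.73: denominator becomes s² + 7.020 s + 416.2.
So ω_n = √416.2 = 20.4 rad/s and ζ = 7.020/(2·20.4) = 0.172.
%OS = 100·exp(−πζ/√(1−ζ²)) = 57.8%.

%OS ≈ 57.8%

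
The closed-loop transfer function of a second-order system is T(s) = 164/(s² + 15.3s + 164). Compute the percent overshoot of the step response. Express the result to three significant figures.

Matching coefficients with s² + 2ζω_n s + ω_n² gives ω_n² = 164 ⇒ ω_n = 12.8 rad/s, and ζ = 15.3/(2ω_n) = 0.597.
Overshoot: exp(−π·0.597/√(1−0.597²)) = 0.0963, i.e. 9.63%.

%OS ≈ 9.63%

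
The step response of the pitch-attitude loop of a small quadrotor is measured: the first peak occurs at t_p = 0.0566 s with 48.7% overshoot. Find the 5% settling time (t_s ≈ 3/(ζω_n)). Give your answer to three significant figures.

From the overshoot, ζ = −ln(OS)/√(π²+ln²(OS)) = 0.223.
From t_p = π/ω_d, ω_d = π/0.0566 = 55.5 rad/s, so ω_n = ω_d/√(1−ζ²) = 56.9 rad/s.
t_s ≈ 3/(ζω_n) = 3/(0.223·56.9) = 0.236 s.

t_s ≈ 0.236 s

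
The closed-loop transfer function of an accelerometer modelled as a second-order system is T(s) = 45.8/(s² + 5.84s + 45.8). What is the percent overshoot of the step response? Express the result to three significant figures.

%OS ≈ 22.3%

Comparing the denominator to s² + 2ζω_n s + ω_n²: ω_n = √45.8 = 6.77 rad/s, and 2ζω_n = 5.84 so ζ = 5.84/(2·6.77) = 0.431.
Overshoot: exp(−π·0.431/√(1−0.431²)) = 0.223, i.e. 22.3%.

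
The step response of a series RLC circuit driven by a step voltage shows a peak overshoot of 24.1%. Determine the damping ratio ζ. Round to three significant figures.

ζ = −ln(OS)/√(π² + (ln OS)²). With OS = 0.241, ln OS = −1.423 and ζ = 1.423/3.449 = 0.413.

ζ ≈ 0.413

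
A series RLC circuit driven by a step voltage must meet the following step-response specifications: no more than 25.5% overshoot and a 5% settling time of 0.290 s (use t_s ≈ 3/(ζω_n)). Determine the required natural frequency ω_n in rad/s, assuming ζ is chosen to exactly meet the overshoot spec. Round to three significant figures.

Inverting the overshoot relation: ζ = |ln 0.255|/√(π² + ln²0.255) = 0.399.
Then ω_n = 3/(ζ t_s) = 3/(0.399 × 0.290) = 25.9 rad/s.

ω_n ≈ 25.9 rad/s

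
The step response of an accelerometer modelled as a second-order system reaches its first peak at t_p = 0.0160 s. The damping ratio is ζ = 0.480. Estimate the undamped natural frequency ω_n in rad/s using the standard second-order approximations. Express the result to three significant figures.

ω_n ≈ 224 rad/s

Peak time t_p = π/ω_d, so ω_d = π/t_p = π/0.0160 = 196 rad/s.
ω_n = ω_d/√(1−ζ²) = 196/√0.770 = 224 rad/s.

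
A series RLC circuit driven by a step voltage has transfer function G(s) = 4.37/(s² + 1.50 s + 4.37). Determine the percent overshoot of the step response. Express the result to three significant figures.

%OS ≈ 29.9%

ω_n = √4.37 = 2.09 rad/s; ζ = 1.50/(2·2.09) = 0.359.
%OS = 100·exp(−πζ/√(1−ζ²)) = 29.9%.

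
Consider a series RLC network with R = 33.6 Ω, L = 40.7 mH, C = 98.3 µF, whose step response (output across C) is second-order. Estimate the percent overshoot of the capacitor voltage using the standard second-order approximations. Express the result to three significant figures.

%OS ≈ 1.01%

For a series RLC circuit (capacitor voltage as output), ω_n = 1/√(LC) = 1/√(40.7 mH · 98.3 µF) = 500 rad/s.
ζ = (R/2)·√(C/L) = (33.6/2)·√(98.3 µF/40.7 mH) = 0.826.
%OS = 100 e^{−πζ/√(1−ζ²)} with ζ = 0.826 gives 1.01%.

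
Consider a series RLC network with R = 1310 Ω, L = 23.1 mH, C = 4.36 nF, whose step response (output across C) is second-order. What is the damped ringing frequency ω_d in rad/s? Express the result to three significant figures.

For a series RLC circuit (capacitor voltage as output), ω_n = 1/√(LC) = 1/√(23.1 mH · 4.36 nF) = 99600 rad/s.
ζ = (R/2)·√(C/L) = (1310/2)·√(4.36 nF/23.1 mH) = 0.285.
ω_d = ω_n√(1−ζ²) = 95500 rad/s.

ω_d ≈ 95500 rad/s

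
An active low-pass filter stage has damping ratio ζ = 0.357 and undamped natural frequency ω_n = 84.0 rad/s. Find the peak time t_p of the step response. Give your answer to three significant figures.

t_p ≈ 0.0400 s

The damped frequency is ω_d = ω_n√(1−ζ²) = 84.0·√(1−0.127) = 78.5 rad/s.
Peak time t_p = π/ω_d = π/78.5 = 0.0400 s.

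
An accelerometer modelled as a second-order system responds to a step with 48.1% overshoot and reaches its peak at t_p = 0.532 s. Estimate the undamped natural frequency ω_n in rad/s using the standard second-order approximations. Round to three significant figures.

ω_n ≈ 6.06 rad/s

ζ from %OS: ζ = |ln 0.481|/√(π²+ln²0.481) = 0.227.
From t_p = π/ω_d, ω_d = π/0.532 = 5.91 rad/s, so ω_n = ω_d/√(1−ζ²) = 6.06 rad/s.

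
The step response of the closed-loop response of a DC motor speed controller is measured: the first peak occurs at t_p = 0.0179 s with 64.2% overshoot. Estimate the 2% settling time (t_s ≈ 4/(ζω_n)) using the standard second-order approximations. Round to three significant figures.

t_s ≈ 0.162 s

ζ from %OS: ζ = |ln 0.642|/√(π²+ln²0.642) = 0.140.
t_p = π/ω_d ⇒ ω_d = 176 rad/s; then ω_n = ω_d/√(1−ζ²) = 177 rad/s.
t_s ≈ 4/(ζω_n) = 4/(0.140·177) = 0.162 s.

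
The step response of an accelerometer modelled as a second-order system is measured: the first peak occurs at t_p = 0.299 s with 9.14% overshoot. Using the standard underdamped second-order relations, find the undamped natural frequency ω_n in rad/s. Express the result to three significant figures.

ω_n ≈ 13.2 rad/s

From the overshoot, ζ = −ln(OS)/√(π²+ln²(OS)) = 0.606.
From t_p = π/ω_d, ω_d = π/0.299 = 10.5 rad/s, so ω_n = ω_d/√(1−ζ²) = 13.2 rad/s.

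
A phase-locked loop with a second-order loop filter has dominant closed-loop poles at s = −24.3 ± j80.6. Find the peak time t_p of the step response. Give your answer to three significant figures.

t_p = π/ω_d with ω_d = 80.6 (the imaginary part), so t_p = 0.0390 s.

t_p ≈ 0.0390 s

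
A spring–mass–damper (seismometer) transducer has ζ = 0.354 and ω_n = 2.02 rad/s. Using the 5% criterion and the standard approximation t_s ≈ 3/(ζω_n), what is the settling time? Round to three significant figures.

t_s ≈ 4.20 s

t_s ≈ 3/(ζω_n) = 3/(0.354 × 2.02) = 4.20 s.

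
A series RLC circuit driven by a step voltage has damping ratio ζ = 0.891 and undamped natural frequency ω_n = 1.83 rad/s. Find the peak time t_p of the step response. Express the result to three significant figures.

The damped frequency is ω_d = ω_n√(1−ζ²) = 1.83·√(1−0.794) = 0.831 rad/s.
Peak time t_p = π/ω_d = π/0.831 = 3.78 s.

t_p ≈ 3.78 s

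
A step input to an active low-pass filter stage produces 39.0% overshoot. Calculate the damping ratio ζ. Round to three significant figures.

ζ ≈ 0.287

Inverting the overshoot relation: ζ = |ln 0.390|/√(π² + ln²0.390) = 0.287.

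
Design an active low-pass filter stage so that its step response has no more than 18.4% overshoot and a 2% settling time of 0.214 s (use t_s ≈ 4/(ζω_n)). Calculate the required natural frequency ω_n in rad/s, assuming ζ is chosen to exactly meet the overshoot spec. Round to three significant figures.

Inverting the overshoot relation: ζ = |ln 0.184|/√(π² + ln²0.184) = 0.474.
From t_s ≈ 4/(ζω_n): ω_n = 4/(ζ·t_s) = 4/(0.474·0.214) = 39.4 rad/s.

ω_n ≈ 39.4 rad/s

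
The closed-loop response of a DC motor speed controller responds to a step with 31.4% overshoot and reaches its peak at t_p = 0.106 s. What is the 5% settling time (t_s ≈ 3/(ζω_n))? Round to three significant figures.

t_s ≈ 0.275 s

The overshoot fixes ζ = −ln(OS)/√(π²+ln²(OS)) = 0.346.
From t_p = π/ω_d, ω_d = π/0.106 = 29.6 rad/s, so ω_n = ω_d/√(1−ζ²) = 31.6 rad/s.
t_s ≈ 3/(ζω_n) = 3/(0.346·31.6) = 0.275 s.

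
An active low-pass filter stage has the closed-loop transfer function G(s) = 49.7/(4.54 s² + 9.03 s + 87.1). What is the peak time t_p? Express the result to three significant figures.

t_p ≈ 0.736 s

Dividing through by 4.54: denominator becomes s² + 1.989 s + 19.19.
So ω_n = √19.19 = 4.38 rad/s and ζ = 1.989/(2·4.38) = 0.227.
ω_d = ω_n√(1−ζ²) = 4.27 rad/s. t_p = π/ω_d = 0.736 s.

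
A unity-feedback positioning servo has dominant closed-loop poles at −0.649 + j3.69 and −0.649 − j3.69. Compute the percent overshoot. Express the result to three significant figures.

%OS ≈ 57.5%

The poles are at −σ ± jω_d with σ = 0.649 and ω_d = 3.69, so ω_n = √(σ²+ω_d²) = 3.75 rad/s and ζ = σ/ω_n = 0.173.
Overshoot: exp(−π·0.173/√(1−0.173²)) = 0.575, i.e. 57.5%.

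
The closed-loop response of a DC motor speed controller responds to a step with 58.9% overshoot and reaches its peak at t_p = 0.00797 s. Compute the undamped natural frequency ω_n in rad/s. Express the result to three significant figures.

ω_n ≈ 400 rad/s

The overshoot fixes ζ = −ln(OS)/√(π²+ln²(OS)) = 0.166.
From t_p = π/ω_d, ω_d = π/0.00797 = 394 rad/s, so ω_n = ω_d/√(1−ζ²) = 400 rad/s.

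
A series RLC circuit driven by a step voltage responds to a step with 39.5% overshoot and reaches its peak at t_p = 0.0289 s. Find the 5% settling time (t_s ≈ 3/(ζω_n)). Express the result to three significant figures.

t_s ≈ 0.0933 s

ζ from %OS: ζ = |ln 0.395|/√(π²+ln²0.395) = 0.284.
t_p = π/ω_d ⇒ ω_d = 109 rad/s; then ω_n = ω_d/√(1−ζ²) = 113 rad/s.
t_s ≈ 3/(ζω_n) = 3/(0.284·113) = 0.0933 s.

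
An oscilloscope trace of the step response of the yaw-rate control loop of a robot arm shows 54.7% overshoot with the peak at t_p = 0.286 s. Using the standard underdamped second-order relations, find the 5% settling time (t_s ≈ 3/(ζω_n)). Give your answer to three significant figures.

t_s ≈ 1.42 s

From the overshoot, ζ = −ln(OS)/√(π²+ln²(OS)) = 0.189.
t_p = π/ω_d ⇒ ω_d = 11.0 rad/s; then ω_n = ω_d/√(1−ζ²) = 11.2 rad/s.
t_s ≈ 3/(ζω_n) = 3/(0.189·11.2) = 1.42 s.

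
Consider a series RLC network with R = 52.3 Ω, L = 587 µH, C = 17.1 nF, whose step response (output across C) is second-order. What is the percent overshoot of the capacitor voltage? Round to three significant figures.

For a series RLC circuit (capacitor voltage as output), ω_n = 1/√(LC) = 1/√(587 µH · 17.1 nF) = 316000 rad/s.
ζ = (R/2)·√(C/L) = (52.3/2)·√(17.1 nF/587 µH) = 0.141.
%OS = 100·exp(−πζ/√(1−ζ²)) = 63.9%.

%OS ≈ 63.9%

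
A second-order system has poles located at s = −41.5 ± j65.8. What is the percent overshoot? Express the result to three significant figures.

|pole| = ω_n = √(41.5² + 65.8²) = 77.8 rad/s; ζ = cos θ = σ/ω_n = 0.533.
Overshoot: exp(−π·0.533/√(1−0.533²)) = 0.138, i.e. 13.8%.

%OS ≈ 13.8%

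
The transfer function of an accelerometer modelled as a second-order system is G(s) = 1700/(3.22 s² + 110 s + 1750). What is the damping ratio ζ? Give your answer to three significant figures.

ζ ≈ 0.733

Dividing through by 3.22: denominator becomes s² + 34.16 s + 543.5.
So ω_n = √543.5 = 23.3 rad/s and ζ = 34.16/(2·23.3) = 0.733.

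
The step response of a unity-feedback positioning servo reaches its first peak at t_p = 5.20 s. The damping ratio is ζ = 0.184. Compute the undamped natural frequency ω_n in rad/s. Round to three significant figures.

Peak time t_p = π/ω_d, so ω_d = π/t_p = π/5.20 = 0.604 rad/s.
ω_n = ω_d/√(1−ζ²) = 0.604/√0.966 = 0.615 rad/s.

ω_n ≈ 0.615 rad/s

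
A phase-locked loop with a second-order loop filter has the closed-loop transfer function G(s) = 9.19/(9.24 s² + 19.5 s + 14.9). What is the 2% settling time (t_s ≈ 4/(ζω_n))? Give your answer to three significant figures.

t_s ≈ 3.79 s

Dividing through by 9.24: denominator becomes s² + 2.110 s + 1.613.
So ω_n = √1.613 = 1.27 rad/s and ζ = 2.110/(2·1.27) = 0.831.
t_s ≈ 4/(ζω_n) = 3.79 s.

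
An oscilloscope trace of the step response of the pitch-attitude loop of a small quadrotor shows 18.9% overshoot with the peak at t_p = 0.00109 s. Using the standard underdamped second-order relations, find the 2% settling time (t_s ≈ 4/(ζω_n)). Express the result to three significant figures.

The overshoot fixes ζ = −ln(OS)/√(π²+ln²(OS)) = 0.469.
From t_p = π/ω_d, ω_d = π/0.00109 = 2880 rad/s, so ω_n = ω_d/√(1−ζ²) = 3260 rad/s.
t_s ≈ 4/(ζω_n) = 4/(0.469·3260) = 0.00262 s.

t_s ≈ 0.00262 s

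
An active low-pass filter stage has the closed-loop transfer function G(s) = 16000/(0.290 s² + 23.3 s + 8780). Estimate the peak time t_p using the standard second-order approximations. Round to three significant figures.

Dividing through by 0.290: denominator becomes s² + 80.34 s + 30280.
So ω_n = √30280 = 174 rad/s and ζ = 80.34/(2·174) = 0.231.
The damped frequency ω_d = ω_n√(1−ζ²) = 169 rad/s. t_p = π/ω_d = 0.0186 s.

t_p ≈ 0.0186 s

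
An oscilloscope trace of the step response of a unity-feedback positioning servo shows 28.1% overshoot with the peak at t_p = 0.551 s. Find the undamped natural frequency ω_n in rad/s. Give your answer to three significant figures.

ζ from %OS: ζ = |ln 0.281|/√(π²+ln²0.281) = 0.375.
t_p = π/ω_d ⇒ ω_d = 5.70 rad/s; then ω_n = ω_d/√(1−ζ²) = 6.15 rad/s.

ω_n ≈ 6.15 rad/s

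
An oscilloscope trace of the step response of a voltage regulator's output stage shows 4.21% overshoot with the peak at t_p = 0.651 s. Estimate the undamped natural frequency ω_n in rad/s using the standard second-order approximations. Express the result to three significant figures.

ω_n ≈ 6.85 rad/s

ζ from %OS: ζ = |ln 0.0421|/√(π²+ln²0.0421) = 0.710.
t_p = π/ω_d ⇒ ω_d = 4.83 rad/s; then ω_n = ω_d/√(1−ζ²) = 6.85 rad/s.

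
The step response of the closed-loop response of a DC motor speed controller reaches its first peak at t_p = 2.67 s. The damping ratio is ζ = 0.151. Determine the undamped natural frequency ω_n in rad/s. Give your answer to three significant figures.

ω_n ≈ 1.19 rad/s

Peak time t_p = π/ω_d, so ω_d = π/t_p = π/2.67 = 1.18 rad/s.
ω_n = ω_d/√(1−ζ²) = 1.18/√0.977 = 1.19 rad/s.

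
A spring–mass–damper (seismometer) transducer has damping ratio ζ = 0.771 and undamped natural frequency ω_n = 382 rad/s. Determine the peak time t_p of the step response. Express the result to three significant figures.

t_p ≈ 0.0129 s

The damped frequency is ω_d = ω_n√(1−ζ²) = 382·√(1−0.594) = 243 rad/s.
Peak time t_p = π/ω_d = π/243 = 0.0129 s.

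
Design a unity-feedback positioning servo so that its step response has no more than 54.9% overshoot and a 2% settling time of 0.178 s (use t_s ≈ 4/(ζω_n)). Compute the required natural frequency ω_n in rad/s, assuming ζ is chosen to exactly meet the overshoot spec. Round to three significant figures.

From %OS = 100·exp(−πζ/√(1−ζ²)), invert to get ζ = −ln(OS)/√(π² + ln²(OS)) with OS = 0.549.
−ln 0.549 = 0.5997, so ζ = 0.5997/√(π² + 0.3596) = 0.187.
From t_s ≈ 4/(ζω_n): ω_n = 4/(ζ·t_s) = 4/(0.187·0.178) = 120 rad/s.

ω_n ≈ 120 rad/s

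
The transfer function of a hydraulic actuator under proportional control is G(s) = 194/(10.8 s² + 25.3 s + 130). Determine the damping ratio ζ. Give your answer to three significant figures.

ζ ≈ 0.338

Dividing through by 10.8: denominator becomes s² + 2.343 s + 12.04.
So ω_n = √12.04 = 3.47 rad/s and ζ = 2.343/(2·3.47) = 0.338.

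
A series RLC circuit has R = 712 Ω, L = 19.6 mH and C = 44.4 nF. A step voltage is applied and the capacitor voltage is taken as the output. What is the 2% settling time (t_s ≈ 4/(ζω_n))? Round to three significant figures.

For a series RLC circuit (capacitor voltage as output), ω_n = 1/√(LC) = 1/√(19.6 mH · 44.4 nF) = 33900 rad/s.
ζ = (R/2)·√(C/L) = (712/2)·√(44.4 nF/19.6 mH) = 0.536.
t_s ≈ 4/(ζω_n) = 0.000220 s.

t_s ≈ 0.000220 s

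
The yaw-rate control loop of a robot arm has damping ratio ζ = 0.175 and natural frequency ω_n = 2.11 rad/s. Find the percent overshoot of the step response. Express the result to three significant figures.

For an underdamped second-order system, %OS = 100·exp(−πζ/√(1−ζ²)).
πζ/√(1−ζ²) = π·0.175/√(1−0.0306) = 0.5584, so %OS = 100·e^(−0.5584) = 57.2%.

%OS ≈ 57.2%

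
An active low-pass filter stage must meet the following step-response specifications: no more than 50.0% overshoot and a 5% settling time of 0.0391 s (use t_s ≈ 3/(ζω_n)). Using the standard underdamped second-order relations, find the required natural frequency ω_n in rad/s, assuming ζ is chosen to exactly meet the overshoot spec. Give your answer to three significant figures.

From %OS = 100·exp(−πζ/√(1−ζ²)), invert to get ζ = −ln(OS)/√(π² + ln²(OS)) with OS = 0.500.
−ln 0.500 = 0.6931, so ζ = 0.6931/√(π² + 0.4805) = 0.215.
Then ω_n = 3/(ζ t_s) = 3/(0.215 × 0.0391) = 356 rad/s.

ω_n ≈ 356 rad/s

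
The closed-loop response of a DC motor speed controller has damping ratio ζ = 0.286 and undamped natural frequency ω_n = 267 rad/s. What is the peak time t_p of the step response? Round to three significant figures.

t_p ≈ 0.0123 s

The damped frequency is ω_d = ω_n√(1−ζ²) = 267·√(1−0.0818) = 256 rad/s.
Peak time t_p = π/ω_d = π/256 = 0.0123 s.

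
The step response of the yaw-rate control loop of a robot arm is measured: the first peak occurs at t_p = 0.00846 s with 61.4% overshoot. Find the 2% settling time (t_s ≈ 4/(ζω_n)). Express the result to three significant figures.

t_s ≈ 0.0694 s

The overshoot fixes ζ = −ln(OS)/√(π²+ln²(OS)) = 0.153.
From t_p = π/ω_d, ω_d = π/0.00846 = 371 rad/s, so ω_n = ω_d/√(1−ζ²) = 376 rad/s.
t_s ≈ 4/(ζω_n) = 4/(0.153·376) = 0.0694 s.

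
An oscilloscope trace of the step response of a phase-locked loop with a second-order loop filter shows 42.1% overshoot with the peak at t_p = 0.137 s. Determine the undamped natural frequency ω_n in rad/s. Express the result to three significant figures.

The overshoot fixes ζ = −ln(OS)/√(π²+ln²(OS)) = 0.265.
t_p = π/ω_d ⇒ ω_d = 22.9 rad/s; then ω_n = ω_d/√(1−ζ²) = 23.8 rad/s.

ω_n ≈ 23.8 rad/s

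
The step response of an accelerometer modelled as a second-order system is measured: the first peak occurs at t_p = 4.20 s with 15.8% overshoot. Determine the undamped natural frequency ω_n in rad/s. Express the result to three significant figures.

From the overshoot, ζ = −ln(OS)/√(π²+ln²(OS)) = 0.506.
From t_p = π/ω_d, ω_d = π/4.20 = 0.748 rad/s, so ω_n = ω_d/√(1−ζ²) = 0.867 rad/s.

ω_n ≈ 0.867 rad/s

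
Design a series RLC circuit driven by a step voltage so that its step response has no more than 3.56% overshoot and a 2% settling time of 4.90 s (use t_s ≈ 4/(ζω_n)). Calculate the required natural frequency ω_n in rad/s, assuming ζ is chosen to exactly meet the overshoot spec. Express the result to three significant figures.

From %OS = 100·exp(−πζ/√(1−ζ²)), invert to get ζ = −ln(OS)/√(π² + ln²(OS)) with OS = 0.0356.
−ln 0.0356 = 3.335, so ζ = 3.335/√(π² + 11.12) = 0.728.
Then ω_n = 4/(ζ t_s) = 4/(0.728 × 4.90) = 1.12 rad/s.

ω_n ≈ 1.12 rad/s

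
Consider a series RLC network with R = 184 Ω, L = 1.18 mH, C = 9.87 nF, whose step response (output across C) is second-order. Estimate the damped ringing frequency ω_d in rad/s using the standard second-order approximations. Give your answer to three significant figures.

For a series RLC circuit (capacitor voltage as output), ω_n = 1/√(LC) = 1/√(1.18 mH · 9.87 nF) = 293000 rad/s.
ζ = (R/2)·√(C/L) = (184/2)·√(9.87 nF/1.18 mH) = 0.266.
The damped frequency ω_d = ω_n√(1−ζ²) = 282000 rad/s.

ω_d ≈ 282000 rad/s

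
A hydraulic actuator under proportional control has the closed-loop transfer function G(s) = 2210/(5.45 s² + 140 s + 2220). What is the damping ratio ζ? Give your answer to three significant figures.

Dividing through by 5.45: denominator becomes s² + 25.69 s + 407.3.
So ω_n = √407.3 = 20.2 rad/s and ζ = 25.69/(2·20.2) = 0.636.

ζ ≈ 0.636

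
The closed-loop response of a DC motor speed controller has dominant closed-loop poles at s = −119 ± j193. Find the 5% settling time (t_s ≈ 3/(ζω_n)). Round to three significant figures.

For poles at −σ ± jω_d, ζω_n = σ = 119, so t_s ≈ 3/σ = 0.0252 s.

t_s ≈ 0.0252 s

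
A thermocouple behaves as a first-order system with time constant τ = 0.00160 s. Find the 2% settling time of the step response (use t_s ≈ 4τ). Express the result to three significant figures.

t_s ≈ 0.00640 s

t_s ≈ 4τ = 0.00640 s.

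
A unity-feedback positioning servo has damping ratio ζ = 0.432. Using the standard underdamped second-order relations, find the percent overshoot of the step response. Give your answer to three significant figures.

For an underdamped second-order system, %OS = 100·exp(−πζ/√(1−ζ²)).
πζ/√(1−ζ²) = π·0.432/√(1−0.187) = 1.505, so %OS = 100·e^(−1.505) = 22.2%.

%OS ≈ 22.2%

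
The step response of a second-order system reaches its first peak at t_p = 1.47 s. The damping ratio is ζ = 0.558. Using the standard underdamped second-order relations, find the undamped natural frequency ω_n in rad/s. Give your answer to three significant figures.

Peak time t_p = π/ω_d, so ω_d = π/t_p = π/1.47 = 2.14 rad/s.
ω_n = ω_d/√(1−ζ²) = 2.14/√0.689 = 2.58 rad/s.

ω_n ≈ 2.58 rad/s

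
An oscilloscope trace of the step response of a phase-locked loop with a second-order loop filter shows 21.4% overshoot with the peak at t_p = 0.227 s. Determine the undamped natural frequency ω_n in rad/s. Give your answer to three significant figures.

ω_n ≈ 15.4 rad/s

From the overshoot, ζ = −ln(OS)/√(π²+ln²(OS)) = 0.441.
t_p = π/ω_d ⇒ ω_d = 13.8 rad/s; then ω_n = ω_d/√(1−ζ²) = 15.4 rad/s.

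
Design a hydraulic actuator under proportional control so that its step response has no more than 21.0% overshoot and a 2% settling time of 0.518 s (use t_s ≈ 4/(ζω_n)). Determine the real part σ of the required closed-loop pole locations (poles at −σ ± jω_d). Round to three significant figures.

The settling-time spec alone fixes σ = ζω_n = 4/t_s = 4/0.518 = 7.72.
(Overshoot then fixes ζ = 0.445 and hence ω_d = σ·√(1−ζ²)/ζ = 15.5 rad/s.)

σ ≈ 7.72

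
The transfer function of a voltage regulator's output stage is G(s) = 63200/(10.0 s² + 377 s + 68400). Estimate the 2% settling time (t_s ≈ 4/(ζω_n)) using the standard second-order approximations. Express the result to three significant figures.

t_s ≈ 0.212 s

Dividing through by 10.0: denominator becomes s² + 37.70 s + 6840.
So ω_n = √6840 = 82.7 rad/s and ζ = 37.70/(2·82.7) = 0.228.
t_s ≈ 4/(ζω_n) = 0.212 s.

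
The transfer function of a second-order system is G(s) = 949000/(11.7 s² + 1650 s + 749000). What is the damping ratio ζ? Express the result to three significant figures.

Dividing through by 11.7: denominator becomes s² + 141.0 s + 64020.
So ω_n = √64020 = 253 rad/s and ζ = 141.0/(2·253) = 0.279.

ζ ≈ 0.279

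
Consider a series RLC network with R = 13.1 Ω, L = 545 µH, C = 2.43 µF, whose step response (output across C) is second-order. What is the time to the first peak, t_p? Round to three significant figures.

t_p ≈ 0.000127 s

For a series RLC circuit (capacitor voltage as output), ω_n = 1/√(LC) = 1/√(545 µH · 2.43 µF) = 27500 rad/s.
ζ = (R/2)·√(C/L) = (13.1/2)·√(2.43 µF/545 µH) = 0.437.
ω_d = ω_n√(1−ζ²) = 24700 rad/s. t_p = π/ω_d = 0.000127 s.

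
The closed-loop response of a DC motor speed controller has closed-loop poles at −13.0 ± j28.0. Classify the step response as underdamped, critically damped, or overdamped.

underdamped

Since the poles form a complex-conjugate pair with nonzero imaginary part, the response is underdamped.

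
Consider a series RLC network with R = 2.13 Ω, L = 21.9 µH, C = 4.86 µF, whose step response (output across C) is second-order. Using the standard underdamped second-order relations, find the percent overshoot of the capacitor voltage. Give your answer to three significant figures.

For a series RLC circuit (capacitor voltage as output), ω_n = 1/√(LC) = 1/√(21.9 µH · 4.86 µF) = 96900 rad/s.
ζ = (R/2)·√(C/L) = (2.13/2)·√(4.86 µF/21.9 µH) = 0.502.
%OS = 100·exp(−πζ/√(1−ζ²)) = 16.2%.

%OS ≈ 16.2%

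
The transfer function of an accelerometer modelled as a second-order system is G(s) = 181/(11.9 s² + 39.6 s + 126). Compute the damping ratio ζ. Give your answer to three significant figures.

ζ ≈ 0.511

Dividing through by 11.9: denominator becomes s² + 3.328 s + 10.59.
So ω_n = √10.59 = 3.25 rad/s and ζ = 3.328/(2·3.25) = 0.511.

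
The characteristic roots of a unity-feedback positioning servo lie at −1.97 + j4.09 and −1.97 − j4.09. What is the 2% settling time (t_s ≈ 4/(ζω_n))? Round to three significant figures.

t_s ≈ 2.03 s

For poles at −σ ± jω_d, ζω_n = σ = 1.97, so t_s ≈ 4/σ = 2.03 s.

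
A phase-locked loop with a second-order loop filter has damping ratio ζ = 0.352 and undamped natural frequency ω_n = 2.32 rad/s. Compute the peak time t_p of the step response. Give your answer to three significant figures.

The damped frequency is ω_d = ω_n√(1−ζ²) = 2.32·√(1−0.124) = 2.17 rad/s.
Peak time t_p = π/ω_d = π/2.17 = 1.45 s.

t_p ≈ 1.45 s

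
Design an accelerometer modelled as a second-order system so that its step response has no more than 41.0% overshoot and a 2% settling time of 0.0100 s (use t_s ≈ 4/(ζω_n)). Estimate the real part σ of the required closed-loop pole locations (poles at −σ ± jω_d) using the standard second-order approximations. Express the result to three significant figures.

σ ≈ 400

The settling-time spec alone fixes σ = ζω_n = 4/t_s = 4/0.0100 = 400.
(Overshoot then fixes ζ = 0.273 and hence ω_d = σ·√(1−ζ²)/ζ = 1410 rad/s.)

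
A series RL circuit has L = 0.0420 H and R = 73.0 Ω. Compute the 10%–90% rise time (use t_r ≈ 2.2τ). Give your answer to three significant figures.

t_r ≈ 0.00127 s

τ = L/R = 0.0420/73.0 = 0.000575 s.
t_r ≈ 2.2τ = 0.00127 s.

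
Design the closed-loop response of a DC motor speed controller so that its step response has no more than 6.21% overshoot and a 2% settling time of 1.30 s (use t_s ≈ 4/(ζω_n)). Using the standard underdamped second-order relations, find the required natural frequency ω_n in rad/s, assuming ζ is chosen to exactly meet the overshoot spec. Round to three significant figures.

ω_n ≈ 4.64 rad/s

ζ = −ln(OS)/√(π² + (ln OS)²). With OS = 0.0621, ln OS = −2.779 and ζ = 2.779/4.194 = 0.663.
From t_s ≈ 4/(ζω_n): ω_n = 4/(ζ·t_s) = 4/(0.663·1.30) = 4.64 rad/s.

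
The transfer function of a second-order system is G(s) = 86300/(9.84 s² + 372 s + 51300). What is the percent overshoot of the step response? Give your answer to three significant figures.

%OS ≈ 42.6%

Dividing through by 9.84: denominator becomes s² + 37.80 s + 5213.
So ω_n = √5213 = 72.2 rad/s and ζ = 37.80/(2·72.2) = 0.262.
%OS = 100·exp(−πζ/√(1−ζ²)) = 42.6%.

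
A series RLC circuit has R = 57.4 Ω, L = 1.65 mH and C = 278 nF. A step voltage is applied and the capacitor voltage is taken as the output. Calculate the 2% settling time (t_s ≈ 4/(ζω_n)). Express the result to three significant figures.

t_s ≈ 0.000230 s

For a series RLC circuit (capacitor voltage as output), ω_n = 1/√(LC) = 1/√(1.65 mH · 278 nF) = 46700 rad/s.
ζ = (R/2)·√(C/L) = (57.4/2)·√(278 nF/1.65 mH) = 0.373.
t_s ≈ 4/(ζω_n) = 0.000230 s.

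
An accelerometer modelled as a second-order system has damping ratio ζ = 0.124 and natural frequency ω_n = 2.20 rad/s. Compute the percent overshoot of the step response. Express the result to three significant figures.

%OS ≈ 67.5%

For an underdamped second-order system, %OS = 100·exp(−πζ/√(1−ζ²)).
πζ/√(1−ζ²) = π·0.124/√(1−0.0154) = 0.3926, so %OS = 100·e^(−0.3926) = 67.5%.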